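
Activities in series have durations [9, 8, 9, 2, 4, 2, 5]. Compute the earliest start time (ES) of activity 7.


Activity 7 starts after activities 1 through 6 complete.
Predecessor durations: [9, 8, 9, 2, 4, 2]
ES = 9 + 8 + 9 + 2 + 4 + 2 = 34

34


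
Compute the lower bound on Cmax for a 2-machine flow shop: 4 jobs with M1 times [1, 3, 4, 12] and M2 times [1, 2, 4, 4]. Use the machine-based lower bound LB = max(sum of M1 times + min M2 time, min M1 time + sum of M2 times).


LB1 = sum(M1 times) + min(M2 times) = 20 + 1 = 21
LB2 = min(M1 times) + sum(M2 times) = 1 + 11 = 12
Lower bound = max(LB1, LB2) = max(21, 12) = 21

21


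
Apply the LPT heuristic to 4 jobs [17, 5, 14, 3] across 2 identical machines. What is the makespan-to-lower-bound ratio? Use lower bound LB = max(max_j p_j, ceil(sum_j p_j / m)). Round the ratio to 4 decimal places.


LPT order: [17, 14, 5, 3]
Machine loads after assignment: [20, 19]
LPT makespan = 20
Lower bound = max(max_job, ceil(total/2)) = max(17, 20) = 20
Ratio = 20 / 20 = 1.0

1.0


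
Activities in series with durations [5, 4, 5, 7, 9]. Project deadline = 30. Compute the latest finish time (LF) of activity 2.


LF(activity 2) = deadline - sum of successor durations
Successors: activities 3 through 5 with durations [5, 7, 9]
Sum of successor durations = 21
LF = 30 - 21 = 9

9


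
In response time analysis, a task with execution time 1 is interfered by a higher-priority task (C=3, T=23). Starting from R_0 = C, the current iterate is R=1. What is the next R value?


R_next = C + ceil(R_prev / T_hp) * C_hp
ceil(1 / 23) = ceil(0.0435) = 1
Interference = 1 * 3 = 3
R_next = 1 + 3 = 4

4


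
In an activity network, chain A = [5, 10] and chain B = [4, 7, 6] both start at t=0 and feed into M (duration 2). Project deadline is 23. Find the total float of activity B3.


Forward pass: ES(B3) = sum of predecessors on chain B = 11
EF = ES + duration = 11 + 6 = 17
Backward pass: LF(M) = deadline = 23; LS(M) = 23 - 2 = 21
LF(B3) = LS(M) - sum(successors on chain B) = 21 - 0 = 21
LS = LF - duration = 21 - 6 = 15
Total float = LS - ES = 15 - 11 = 4

4


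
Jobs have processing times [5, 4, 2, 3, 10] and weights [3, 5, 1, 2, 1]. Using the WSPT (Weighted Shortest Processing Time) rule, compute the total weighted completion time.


Compute p/w ratios and sort ascending (WSPT): [(4, 5), (3, 2), (5, 3), (2, 1), (10, 1)]
Compute weighted completion times:
  Job (p=4,w=5): C=4, w*C=5*4=20
  Job (p=3,w=2): C=7, w*C=2*7=14
  Job (p=5,w=3): C=12, w*C=3*12=36
  Job (p=2,w=1): C=14, w*C=1*14=14
  Job (p=10,w=1): C=24, w*C=1*24=24
Total weighted completion time = 108

108


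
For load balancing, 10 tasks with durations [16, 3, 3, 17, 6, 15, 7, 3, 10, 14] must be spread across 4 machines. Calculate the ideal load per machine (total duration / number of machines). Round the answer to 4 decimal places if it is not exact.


Total processing time = 16 + 3 + 3 + 17 + 6 + 15 + 7 + 3 + 10 + 14 = 94
Number of machines = 4
Ideal balanced load = 94 / 4 = 23.5

23.5


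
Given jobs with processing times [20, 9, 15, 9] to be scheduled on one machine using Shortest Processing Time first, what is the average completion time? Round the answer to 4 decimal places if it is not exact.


Sort jobs by processing time (SPT order): [9, 9, 15, 20]
Compute completion times sequentially:
  Job 1: processing = 9, completes at 9
  Job 2: processing = 9, completes at 18
  Job 3: processing = 15, completes at 33
  Job 4: processing = 20, completes at 53
Sum of completion times = 113
Average completion time = 113/4 = 28.25

28.25


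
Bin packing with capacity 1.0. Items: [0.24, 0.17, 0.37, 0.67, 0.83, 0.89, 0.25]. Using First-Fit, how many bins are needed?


Place items sequentially using First-Fit:
  Item 0.24 -> new Bin 1
  Item 0.17 -> Bin 1 (now 0.41)
  Item 0.37 -> Bin 1 (now 0.78)
  Item 0.67 -> new Bin 2
  Item 0.83 -> new Bin 3
  Item 0.89 -> new Bin 4
  Item 0.25 -> Bin 2 (now 0.92)
Total bins used = 4

4


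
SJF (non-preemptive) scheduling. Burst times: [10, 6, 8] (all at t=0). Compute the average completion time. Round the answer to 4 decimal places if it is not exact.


SJF order (ascending): [6, 8, 10]
Completion times:
  Job 1: burst=6, C=6
  Job 2: burst=8, C=14
  Job 3: burst=10, C=24
Average completion = 44/3 = 14.6667

14.6667


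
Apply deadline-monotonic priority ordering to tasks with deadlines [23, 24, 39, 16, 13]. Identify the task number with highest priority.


Sort tasks by relative deadline (ascending):
  Task 5: deadline = 13
  Task 4: deadline = 16
  Task 1: deadline = 23
  Task 2: deadline = 24
  Task 3: deadline = 39
Priority order (highest first): [5, 4, 1, 2, 3]
Highest priority task = 5

5


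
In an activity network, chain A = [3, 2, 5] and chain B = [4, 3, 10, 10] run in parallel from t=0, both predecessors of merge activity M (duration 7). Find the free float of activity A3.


ES(A3) = sum of predecessors on chain A = 5
EF(A3) = ES + duration = 5 + 5 = 10
Successor of A3 is M. ES(M) = max(sum(A), sum(B)) = max(10, 27) = 27
Free float = ES(successor) - EF(current) = 27 - 10 = 17

17


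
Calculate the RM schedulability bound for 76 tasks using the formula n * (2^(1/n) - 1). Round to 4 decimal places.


Compute 2^(1/76) = 1.0091620748
Subtract 1: 1.0091620748 - 1 = 0.0091620748
Multiply by n: 76 * 0.0091620748 = 0.6963176848
Round to 4 dp: 0.6963

0.6963


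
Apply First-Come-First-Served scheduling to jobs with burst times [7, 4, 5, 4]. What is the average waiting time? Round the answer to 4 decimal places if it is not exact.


FCFS order (as given): [7, 4, 5, 4]
Waiting times:
  Job 1: wait = 0
  Job 2: wait = 7
  Job 3: wait = 11
  Job 4: wait = 16
Sum of waiting times = 34
Average waiting time = 34/4 = 8.5

8.5


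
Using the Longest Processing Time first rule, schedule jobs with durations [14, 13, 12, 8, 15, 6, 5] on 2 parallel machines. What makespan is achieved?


Sort jobs in decreasing order (LPT): [15, 14, 13, 12, 8, 6, 5]
Assign each job to the least loaded machine:
  Machine 1: jobs [15, 12, 8], load = 35
  Machine 2: jobs [14, 13, 6, 5], load = 38
Makespan = max load = 38

38


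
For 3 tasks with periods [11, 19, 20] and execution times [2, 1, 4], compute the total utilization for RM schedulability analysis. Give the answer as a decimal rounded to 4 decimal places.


Compute individual utilizations (exact fractions):
  Task 1: C/T = 2/11 (approx. 0.1818)
  Task 2: C/T = 1/19 (approx. 0.0526)
  Task 3: C/T = 4/20 = 1/5 (approx. 0.2)
Total utilization U = 2/11 + 1/19 + 1/5 = 454/1045
Rounded to 4 decimal places: U = 0.4344
RM (Liu & Layland) bound for 3 tasks = 0.779763; compare with U = 454/1045 (approx. 0.434450)
U <= bound, so schedulable by RM sufficient condition.

0.4344


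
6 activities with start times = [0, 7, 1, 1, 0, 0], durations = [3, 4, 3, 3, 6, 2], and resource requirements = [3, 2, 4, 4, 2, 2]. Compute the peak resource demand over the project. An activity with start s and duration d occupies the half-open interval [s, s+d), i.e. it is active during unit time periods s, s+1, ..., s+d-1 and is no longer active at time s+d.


Each activity i is active on [start_i, start_i + duration_i).
Compute total resource usage per time slot:
  t=0: active resources = [3, 2, 2], total = 7
  t=1: active resources = [3, 4, 4, 2, 2], total = 15
  t=2: active resources = [3, 4, 4, 2], total = 13
  t=3: active resources = [4, 4, 2], total = 10
  t=4: active resources = [2], total = 2
  t=5: active resources = [2], total = 2
  t=6: active resources = [], total = 0
  t=7: active resources = [2], total = 2
  t=8: active resources = [2], total = 2
  t=9: active resources = [2], total = 2
  t=10: active resources = [2], total = 2
Peak resource demand = 15

15


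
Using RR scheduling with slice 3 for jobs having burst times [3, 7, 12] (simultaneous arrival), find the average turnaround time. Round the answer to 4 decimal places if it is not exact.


Time quantum = 3
Execution trace:
  J1 runs 3 units, time = 3
  J2 runs 3 units, time = 6
  J3 runs 3 units, time = 9
  J2 runs 3 units, time = 12
  J3 runs 3 units, time = 15
  J2 runs 1 units, time = 16
  J3 runs 3 units, time = 19
  J3 runs 3 units, time = 22
Finish times: [3, 16, 22]
Average turnaround = 41/3 = 13.6667

13.6667


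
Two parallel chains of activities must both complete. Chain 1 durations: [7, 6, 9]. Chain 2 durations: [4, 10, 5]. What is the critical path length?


Path A total = 7 + 6 + 9 = 22
Path B total = 4 + 10 + 5 = 19
Critical path = longest path = max(22, 19) = 22

22


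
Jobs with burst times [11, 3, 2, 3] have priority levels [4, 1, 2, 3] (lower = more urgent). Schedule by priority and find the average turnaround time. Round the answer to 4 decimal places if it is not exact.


Sort by priority (ascending = highest first):
Order: [(1, 3), (2, 2), (3, 3), (4, 11)]
Completion times:
  Priority 1, burst=3, C=3
  Priority 2, burst=2, C=5
  Priority 3, burst=3, C=8
  Priority 4, burst=11, C=19
Average turnaround = 35/4 = 8.75

8.75


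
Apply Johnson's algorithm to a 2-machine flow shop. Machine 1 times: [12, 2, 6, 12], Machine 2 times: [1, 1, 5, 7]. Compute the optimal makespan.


Apply Johnson's rule:
  Group 1 (a <= b): []
  Group 2 (a > b): [(4, 12, 7), (3, 6, 5), (1, 12, 1), (2, 2, 1)]
Optimal job order: [4, 3, 1, 2]
Schedule:
  Job 4: M1 done at 12, M2 done at 19
  Job 3: M1 done at 18, M2 done at 24
  Job 1: M1 done at 30, M2 done at 31
  Job 2: M1 done at 32, M2 done at 33
Makespan = 33

33


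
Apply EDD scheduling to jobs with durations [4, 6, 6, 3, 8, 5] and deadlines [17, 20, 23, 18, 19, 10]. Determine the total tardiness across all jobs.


Sort by due date (EDD order): [(5, 10), (4, 17), (3, 18), (8, 19), (6, 20), (6, 23)]
Compute completion times and tardiness:
  Job 1: p=5, d=10, C=5, tardiness=max(0,5-10)=0
  Job 2: p=4, d=17, C=9, tardiness=max(0,9-17)=0
  Job 3: p=3, d=18, C=12, tardiness=max(0,12-18)=0
  Job 4: p=8, d=19, C=20, tardiness=max(0,20-19)=1
  Job 5: p=6, d=20, C=26, tardiness=max(0,26-20)=6
  Job 6: p=6, d=23, C=32, tardiness=max(0,32-23)=9
Total tardiness = 16

16


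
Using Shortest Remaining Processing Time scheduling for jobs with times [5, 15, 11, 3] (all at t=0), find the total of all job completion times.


Since all jobs arrive at t=0, SRPT equals SPT ordering.
SPT order: [3, 5, 11, 15]
Completion times:
  Job 1: p=3, C=3
  Job 2: p=5, C=8
  Job 3: p=11, C=19
  Job 4: p=15, C=34
Total completion time = 3 + 8 + 19 + 34 = 64

64


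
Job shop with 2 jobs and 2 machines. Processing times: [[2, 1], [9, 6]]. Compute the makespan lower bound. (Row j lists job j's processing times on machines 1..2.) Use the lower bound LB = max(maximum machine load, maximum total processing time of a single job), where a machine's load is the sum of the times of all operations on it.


Machine loads:
  Machine 1: 2 + 9 = 11
  Machine 2: 1 + 6 = 7
Max machine load = 11
Job totals:
  Job 1: 3
  Job 2: 15
Max job total = 15
Lower bound = max(11, 15) = 15

15


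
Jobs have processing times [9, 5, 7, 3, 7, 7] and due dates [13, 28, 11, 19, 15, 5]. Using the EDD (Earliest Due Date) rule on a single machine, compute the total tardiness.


Sort by due date (EDD order): [(7, 5), (7, 11), (9, 13), (7, 15), (3, 19), (5, 28)]
Compute completion times and tardiness:
  Job 1: p=7, d=5, C=7, tardiness=max(0,7-5)=2
  Job 2: p=7, d=11, C=14, tardiness=max(0,14-11)=3
  Job 3: p=9, d=13, C=23, tardiness=max(0,23-13)=10
  Job 4: p=7, d=15, C=30, tardiness=max(0,30-15)=15
  Job 5: p=3, d=19, C=33, tardiness=max(0,33-19)=14
  Job 6: p=5, d=28, C=38, tardiness=max(0,38-28)=10
Total tardiness = 54

54


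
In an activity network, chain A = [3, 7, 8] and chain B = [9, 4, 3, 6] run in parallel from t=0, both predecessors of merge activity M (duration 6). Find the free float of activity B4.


ES(B4) = sum of predecessors on chain B = 16
EF(B4) = ES + duration = 16 + 6 = 22
Successor of B4 is M. ES(M) = max(sum(A), sum(B)) = max(18, 22) = 22
Free float = ES(successor) - EF(current) = 22 - 22 = 0

0


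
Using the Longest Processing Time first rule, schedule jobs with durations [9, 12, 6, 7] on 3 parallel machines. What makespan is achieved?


Sort jobs in decreasing order (LPT): [12, 9, 7, 6]
Assign each job to the least loaded machine:
  Machine 1: jobs [12], load = 12
  Machine 2: jobs [9], load = 9
  Machine 3: jobs [7, 6], load = 13
Makespan = max load = 13

13


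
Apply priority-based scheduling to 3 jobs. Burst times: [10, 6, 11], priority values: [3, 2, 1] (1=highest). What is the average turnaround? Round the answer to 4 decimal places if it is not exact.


Sort by priority (ascending = highest first):
Order: [(1, 11), (2, 6), (3, 10)]
Completion times:
  Priority 1, burst=11, C=11
  Priority 2, burst=6, C=17
  Priority 3, burst=10, C=27
Average turnaround = 55/3 = 18.3333

18.3333


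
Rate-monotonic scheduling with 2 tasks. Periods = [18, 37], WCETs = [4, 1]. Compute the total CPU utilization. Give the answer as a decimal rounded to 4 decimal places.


Compute individual utilizations (exact fractions):
  Task 1: C/T = 4/18 = 2/9 (approx. 0.2222)
  Task 2: C/T = 1/37 (approx. 0.027)
Total utilization U = 2/9 + 1/37 = 83/333
Rounded to 4 decimal places: U = 0.2492
RM (Liu & Layland) bound for 2 tasks = 0.828427; compare with U = 83/333 (approx. 0.249249)
U <= bound, so schedulable by RM sufficient condition.

0.2492


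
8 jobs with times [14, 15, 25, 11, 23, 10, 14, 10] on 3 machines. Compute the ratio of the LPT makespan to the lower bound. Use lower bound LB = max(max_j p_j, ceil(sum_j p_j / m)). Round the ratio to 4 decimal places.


LPT order: [25, 23, 15, 14, 14, 11, 10, 10]
Machine loads after assignment: [46, 37, 39]
LPT makespan = 46
Lower bound = max(max_job, ceil(total/3)) = max(25, 41) = 41
Ratio = 46 / 41 = 1.122

1.122


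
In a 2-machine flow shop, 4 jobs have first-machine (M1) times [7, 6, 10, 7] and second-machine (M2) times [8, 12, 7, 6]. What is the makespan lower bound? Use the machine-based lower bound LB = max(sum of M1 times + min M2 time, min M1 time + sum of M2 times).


LB1 = sum(M1 times) + min(M2 times) = 30 + 6 = 36
LB2 = min(M1 times) + sum(M2 times) = 6 + 33 = 39
Lower bound = max(LB1, LB2) = max(36, 39) = 39

39


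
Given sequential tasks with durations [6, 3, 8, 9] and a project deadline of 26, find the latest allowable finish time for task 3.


LF(activity 3) = deadline - sum of successor durations
Successors: activities 4 through 4 with durations [9]
Sum of successor durations = 9
LF = 26 - 9 = 17

17


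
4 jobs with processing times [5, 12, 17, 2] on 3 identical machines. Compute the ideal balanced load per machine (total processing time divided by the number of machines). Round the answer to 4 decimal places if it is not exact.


Total processing time = 5 + 12 + 17 + 2 = 36
Number of machines = 3
Ideal balanced load = 36 / 3 = 12.0

12.0


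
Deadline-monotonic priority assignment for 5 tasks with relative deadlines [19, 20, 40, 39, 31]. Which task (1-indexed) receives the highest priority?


Sort tasks by relative deadline (ascending):
  Task 1: deadline = 19
  Task 2: deadline = 20
  Task 5: deadline = 31
  Task 4: deadline = 39
  Task 3: deadline = 40
Priority order (highest first): [1, 2, 5, 4, 3]
Highest priority task = 1

1


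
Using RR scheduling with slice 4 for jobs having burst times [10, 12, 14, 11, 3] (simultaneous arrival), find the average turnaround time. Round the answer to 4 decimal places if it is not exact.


Time quantum = 4
Execution trace:
  J1 runs 4 units, time = 4
  J2 runs 4 units, time = 8
  J3 runs 4 units, time = 12
  J4 runs 4 units, time = 16
  J5 runs 3 units, time = 19
  J1 runs 4 units, time = 23
  J2 runs 4 units, time = 27
  J3 runs 4 units, time = 31
  J4 runs 4 units, time = 35
  J1 runs 2 units, time = 37
  J2 runs 4 units, time = 41
  J3 runs 4 units, time = 45
  J4 runs 3 units, time = 48
  J3 runs 2 units, time = 50
Finish times: [37, 41, 50, 48, 19]
Average turnaround = 195/5 = 39.0

39.0


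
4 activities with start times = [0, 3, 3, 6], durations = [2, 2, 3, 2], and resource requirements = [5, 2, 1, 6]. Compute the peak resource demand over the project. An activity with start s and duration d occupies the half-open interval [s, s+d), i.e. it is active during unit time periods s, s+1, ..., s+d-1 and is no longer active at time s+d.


Each activity i is active on [start_i, start_i + duration_i).
Compute total resource usage per time slot:
  t=0: active resources = [5], total = 5
  t=1: active resources = [5], total = 5
  t=2: active resources = [], total = 0
  t=3: active resources = [2, 1], total = 3
  t=4: active resources = [2, 1], total = 3
  t=5: active resources = [1], total = 1
  t=6: active resources = [6], total = 6
  t=7: active resources = [6], total = 6
Peak resource demand = 6

6


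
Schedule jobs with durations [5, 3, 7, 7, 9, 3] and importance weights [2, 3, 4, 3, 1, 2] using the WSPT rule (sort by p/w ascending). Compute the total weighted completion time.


Compute p/w ratios and sort ascending (WSPT): [(3, 3), (3, 2), (7, 4), (7, 3), (5, 2), (9, 1)]
Compute weighted completion times:
  Job (p=3,w=3): C=3, w*C=3*3=9
  Job (p=3,w=2): C=6, w*C=2*6=12
  Job (p=7,w=4): C=13, w*C=4*13=52
  Job (p=7,w=3): C=20, w*C=3*20=60
  Job (p=5,w=2): C=25, w*C=2*25=50
  Job (p=9,w=1): C=34, w*C=1*34=34
Total weighted completion time = 217

217


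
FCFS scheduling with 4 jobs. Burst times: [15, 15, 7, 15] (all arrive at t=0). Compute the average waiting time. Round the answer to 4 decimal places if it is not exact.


FCFS order (as given): [15, 15, 7, 15]
Waiting times:
  Job 1: wait = 0
  Job 2: wait = 15
  Job 3: wait = 30
  Job 4: wait = 37
Sum of waiting times = 82
Average waiting time = 82/4 = 20.5

20.5


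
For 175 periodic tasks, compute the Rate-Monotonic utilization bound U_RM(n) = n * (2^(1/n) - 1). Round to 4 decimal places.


Compute 2^(1/175) = 1.0039686955
Subtract 1: 1.0039686955 - 1 = 0.0039686955
Multiply by n: 175 * 0.0039686955 = 0.6945217125
Round to 4 dp: 0.6945

0.6945


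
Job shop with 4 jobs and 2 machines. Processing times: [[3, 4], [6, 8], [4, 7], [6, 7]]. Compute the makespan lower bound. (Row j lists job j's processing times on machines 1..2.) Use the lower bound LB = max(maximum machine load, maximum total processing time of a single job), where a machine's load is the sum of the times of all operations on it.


Machine loads:
  Machine 1: 3 + 6 + 4 + 6 = 19
  Machine 2: 4 + 8 + 7 + 7 = 26
Max machine load = 26
Job totals:
  Job 1: 7
  Job 2: 14
  Job 3: 11
  Job 4: 13
Max job total = 14
Lower bound = max(26, 14) = 26

26


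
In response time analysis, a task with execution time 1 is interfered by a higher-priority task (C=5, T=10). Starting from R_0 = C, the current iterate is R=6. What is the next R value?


R_next = C + ceil(R_prev / T_hp) * C_hp
ceil(6 / 10) = ceil(0.6) = 1
Interference = 1 * 5 = 5
R_next = 1 + 5 = 6
R_next = R_prev, so the iteration has converged (response time = 6).

6


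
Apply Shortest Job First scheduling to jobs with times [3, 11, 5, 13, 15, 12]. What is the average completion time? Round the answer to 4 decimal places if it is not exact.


SJF order (ascending): [3, 5, 11, 12, 13, 15]
Completion times:
  Job 1: burst=3, C=3
  Job 2: burst=5, C=8
  Job 3: burst=11, C=19
  Job 4: burst=12, C=31
  Job 5: burst=13, C=44
  Job 6: burst=15, C=59
Average completion = 164/6 = 27.3333

27.3333


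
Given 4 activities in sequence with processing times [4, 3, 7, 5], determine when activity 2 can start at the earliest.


Activity 2 starts after activities 1 through 1 complete.
Predecessor durations: [4]
ES = 4 = 4

4


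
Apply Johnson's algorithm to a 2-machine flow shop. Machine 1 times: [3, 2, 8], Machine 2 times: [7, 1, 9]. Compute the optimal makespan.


Apply Johnson's rule:
  Group 1 (a <= b): [(1, 3, 7), (3, 8, 9)]
  Group 2 (a > b): [(2, 2, 1)]
Optimal job order: [1, 3, 2]
Schedule:
  Job 1: M1 done at 3, M2 done at 10
  Job 3: M1 done at 11, M2 done at 20
  Job 2: M1 done at 13, M2 done at 21
Makespan = 21

21


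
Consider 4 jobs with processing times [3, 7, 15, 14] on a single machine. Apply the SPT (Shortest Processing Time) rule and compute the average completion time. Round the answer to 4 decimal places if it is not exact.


Sort jobs by processing time (SPT order): [3, 7, 14, 15]
Compute completion times sequentially:
  Job 1: processing = 3, completes at 3
  Job 2: processing = 7, completes at 10
  Job 3: processing = 14, completes at 24
  Job 4: processing = 15, completes at 39
Sum of completion times = 76
Average completion time = 76/4 = 19.0

19.0


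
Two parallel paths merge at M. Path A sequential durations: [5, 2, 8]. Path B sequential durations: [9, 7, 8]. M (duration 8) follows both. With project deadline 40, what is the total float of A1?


Forward pass: ES(A1) = sum of predecessors on chain A = 0
EF = ES + duration = 0 + 5 = 5
Backward pass: LF(M) = deadline = 40; LS(M) = 40 - 8 = 32
LF(A1) = LS(M) - sum(successors on chain A) = 32 - 10 = 22
LS = LF - duration = 22 - 5 = 17
Total float = LS - ES = 17 - 0 = 17

17


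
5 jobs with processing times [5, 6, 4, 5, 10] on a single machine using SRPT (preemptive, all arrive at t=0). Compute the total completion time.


Since all jobs arrive at t=0, SRPT equals SPT ordering.
SPT order: [4, 5, 5, 6, 10]
Completion times:
  Job 1: p=4, C=4
  Job 2: p=5, C=9
  Job 3: p=5, C=14
  Job 4: p=6, C=20
  Job 5: p=10, C=30
Total completion time = 4 + 9 + 14 + 20 + 30 = 77

77


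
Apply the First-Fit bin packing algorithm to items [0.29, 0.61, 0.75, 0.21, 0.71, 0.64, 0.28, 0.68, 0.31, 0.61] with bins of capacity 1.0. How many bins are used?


Place items sequentially using First-Fit:
  Item 0.29 -> new Bin 1
  Item 0.61 -> Bin 1 (now 0.9)
  Item 0.75 -> new Bin 2
  Item 0.21 -> Bin 2 (now 0.96)
  Item 0.71 -> new Bin 3
  Item 0.64 -> new Bin 4
  Item 0.28 -> Bin 3 (now 0.99)
  Item 0.68 -> new Bin 5
  Item 0.31 -> Bin 4 (now 0.95)
  Item 0.61 -> new Bin 6
Total bins used = 6

6


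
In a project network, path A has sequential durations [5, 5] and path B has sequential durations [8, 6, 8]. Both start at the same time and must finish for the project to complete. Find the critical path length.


Path A total = 5 + 5 = 10
Path B total = 8 + 6 + 8 = 22
Critical path = longest path = max(10, 22) = 22

22


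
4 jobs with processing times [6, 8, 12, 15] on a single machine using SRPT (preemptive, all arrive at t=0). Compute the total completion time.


Since all jobs arrive at t=0, SRPT equals SPT ordering.
SPT order: [6, 8, 12, 15]
Completion times:
  Job 1: p=6, C=6
  Job 2: p=8, C=14
  Job 3: p=12, C=26
  Job 4: p=15, C=41
Total completion time = 6 + 14 + 26 + 41 = 87

87


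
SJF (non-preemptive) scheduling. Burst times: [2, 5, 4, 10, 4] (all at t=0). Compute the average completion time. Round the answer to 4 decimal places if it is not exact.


SJF order (ascending): [2, 4, 4, 5, 10]
Completion times:
  Job 1: burst=2, C=2
  Job 2: burst=4, C=6
  Job 3: burst=4, C=10
  Job 4: burst=5, C=15
  Job 5: burst=10, C=25
Average completion = 58/5 = 11.6

11.6


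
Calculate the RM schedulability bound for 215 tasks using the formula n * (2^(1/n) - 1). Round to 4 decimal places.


Compute 2^(1/215) = 1.0032291429
Subtract 1: 1.0032291429 - 1 = 0.0032291429
Multiply by n: 215 * 0.0032291429 = 0.6942657235
Round to 4 dp: 0.6943

0.6943


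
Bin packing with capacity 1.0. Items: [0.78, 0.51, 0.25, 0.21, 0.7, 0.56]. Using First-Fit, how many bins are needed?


Place items sequentially using First-Fit:
  Item 0.78 -> new Bin 1
  Item 0.51 -> new Bin 2
  Item 0.25 -> Bin 2 (now 0.76)
  Item 0.21 -> Bin 1 (now 0.99)
  Item 0.7 -> new Bin 3
  Item 0.56 -> new Bin 4
Total bins used = 4

4


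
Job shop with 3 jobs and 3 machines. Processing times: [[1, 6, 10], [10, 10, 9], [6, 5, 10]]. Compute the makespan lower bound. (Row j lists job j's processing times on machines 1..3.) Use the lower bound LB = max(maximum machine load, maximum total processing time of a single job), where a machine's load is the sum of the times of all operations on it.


Machine loads:
  Machine 1: 1 + 10 + 6 = 17
  Machine 2: 6 + 10 + 5 = 21
  Machine 3: 10 + 9 + 10 = 29
Max machine load = 29
Job totals:
  Job 1: 17
  Job 2: 29
  Job 3: 21
Max job total = 29
Lower bound = max(29, 29) = 29

29


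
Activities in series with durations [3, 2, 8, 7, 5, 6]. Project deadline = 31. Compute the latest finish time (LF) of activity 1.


LF(activity 1) = deadline - sum of successor durations
Successors: activities 2 through 6 with durations [2, 8, 7, 5, 6]
Sum of successor durations = 28
LF = 31 - 28 = 3

3


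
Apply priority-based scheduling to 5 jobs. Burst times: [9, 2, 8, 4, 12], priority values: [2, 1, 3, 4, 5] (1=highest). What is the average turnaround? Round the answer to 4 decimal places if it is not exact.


Sort by priority (ascending = highest first):
Order: [(1, 2), (2, 9), (3, 8), (4, 4), (5, 12)]
Completion times:
  Priority 1, burst=2, C=2
  Priority 2, burst=9, C=11
  Priority 3, burst=8, C=19
  Priority 4, burst=4, C=23
  Priority 5, burst=12, C=35
Average turnaround = 90/5 = 18.0

18.0


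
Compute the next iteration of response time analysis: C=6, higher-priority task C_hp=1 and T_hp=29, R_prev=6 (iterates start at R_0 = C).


R_next = C + ceil(R_prev / T_hp) * C_hp
ceil(6 / 29) = ceil(0.2069) = 1
Interference = 1 * 1 = 1
R_next = 6 + 1 = 7

7


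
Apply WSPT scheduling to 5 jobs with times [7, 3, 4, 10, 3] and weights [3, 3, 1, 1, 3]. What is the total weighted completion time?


Compute p/w ratios and sort ascending (WSPT): [(3, 3), (3, 3), (7, 3), (4, 1), (10, 1)]
Compute weighted completion times:
  Job (p=3,w=3): C=3, w*C=3*3=9
  Job (p=3,w=3): C=6, w*C=3*6=18
  Job (p=7,w=3): C=13, w*C=3*13=39
  Job (p=4,w=1): C=17, w*C=1*17=17
  Job (p=10,w=1): C=27, w*C=1*27=27
Total weighted completion time = 110

110


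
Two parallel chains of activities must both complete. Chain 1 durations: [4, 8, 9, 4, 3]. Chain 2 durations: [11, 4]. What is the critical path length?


Path A total = 4 + 8 + 9 + 4 + 3 = 28
Path B total = 11 + 4 = 15
Critical path = longest path = max(28, 15) = 28

28


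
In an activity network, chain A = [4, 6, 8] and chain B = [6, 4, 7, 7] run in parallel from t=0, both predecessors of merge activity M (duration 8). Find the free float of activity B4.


ES(B4) = sum of predecessors on chain B = 17
EF(B4) = ES + duration = 17 + 7 = 24
Successor of B4 is M. ES(M) = max(sum(A), sum(B)) = max(18, 24) = 24
Free float = ES(successor) - EF(current) = 24 - 24 = 0

0


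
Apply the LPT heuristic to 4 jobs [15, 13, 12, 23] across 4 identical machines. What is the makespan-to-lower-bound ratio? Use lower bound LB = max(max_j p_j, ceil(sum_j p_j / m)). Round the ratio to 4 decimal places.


LPT order: [23, 15, 13, 12]
Machine loads after assignment: [23, 15, 13, 12]
LPT makespan = 23
Lower bound = max(max_job, ceil(total/4)) = max(23, 16) = 23
Ratio = 23 / 23 = 1.0

1.0


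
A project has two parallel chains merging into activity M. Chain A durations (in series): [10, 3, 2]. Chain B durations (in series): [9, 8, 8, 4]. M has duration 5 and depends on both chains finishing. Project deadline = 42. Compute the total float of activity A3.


Forward pass: ES(A3) = sum of predecessors on chain A = 13
EF = ES + duration = 13 + 2 = 15
Backward pass: LF(M) = deadline = 42; LS(M) = 42 - 5 = 37
LF(A3) = LS(M) - sum(successors on chain A) = 37 - 0 = 37
LS = LF - duration = 37 - 2 = 35
Total float = LS - ES = 35 - 13 = 22

22


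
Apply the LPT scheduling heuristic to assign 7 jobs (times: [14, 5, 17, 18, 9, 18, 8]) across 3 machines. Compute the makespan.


Sort jobs in decreasing order (LPT): [18, 18, 17, 14, 9, 8, 5]
Assign each job to the least loaded machine:
  Machine 1: jobs [18, 9], load = 27
  Machine 2: jobs [18, 8, 5], load = 31
  Machine 3: jobs [17, 14], load = 31
Makespan = max load = 31

31


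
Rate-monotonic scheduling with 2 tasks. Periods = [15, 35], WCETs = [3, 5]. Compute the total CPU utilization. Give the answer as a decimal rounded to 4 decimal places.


Compute individual utilizations (exact fractions):
  Task 1: C/T = 3/15 = 1/5 (approx. 0.2)
  Task 2: C/T = 5/35 = 1/7 (approx. 0.1429)
Total utilization U = 1/5 + 1/7 = 12/35
Rounded to 4 decimal places: U = 0.3429
RM (Liu & Layland) bound for 2 tasks = 0.828427; compare with U = 12/35 (approx. 0.342857)
U <= bound, so schedulable by RM sufficient condition.

0.3429


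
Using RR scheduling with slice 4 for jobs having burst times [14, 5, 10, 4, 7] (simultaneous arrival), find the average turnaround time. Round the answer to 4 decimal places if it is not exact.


Time quantum = 4
Execution trace:
  J1 runs 4 units, time = 4
  J2 runs 4 units, time = 8
  J3 runs 4 units, time = 12
  J4 runs 4 units, time = 16
  J5 runs 4 units, time = 20
  J1 runs 4 units, time = 24
  J2 runs 1 units, time = 25
  J3 runs 4 units, time = 29
  J5 runs 3 units, time = 32
  J1 runs 4 units, time = 36
  J3 runs 2 units, time = 38
  J1 runs 2 units, time = 40
Finish times: [40, 25, 38, 16, 32]
Average turnaround = 151/5 = 30.2

30.2


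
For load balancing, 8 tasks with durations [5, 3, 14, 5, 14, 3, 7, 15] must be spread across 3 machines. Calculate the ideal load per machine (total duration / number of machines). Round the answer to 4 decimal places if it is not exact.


Total processing time = 5 + 3 + 14 + 5 + 14 + 3 + 7 + 15 = 66
Number of machines = 3
Ideal balanced load = 66 / 3 = 22.0

22.0


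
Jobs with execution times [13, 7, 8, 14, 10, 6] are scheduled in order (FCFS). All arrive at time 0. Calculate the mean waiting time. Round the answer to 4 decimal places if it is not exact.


FCFS order (as given): [13, 7, 8, 14, 10, 6]
Waiting times:
  Job 1: wait = 0
  Job 2: wait = 13
  Job 3: wait = 20
  Job 4: wait = 28
  Job 5: wait = 42
  Job 6: wait = 52
Sum of waiting times = 155
Average waiting time = 155/6 = 25.8333

25.8333


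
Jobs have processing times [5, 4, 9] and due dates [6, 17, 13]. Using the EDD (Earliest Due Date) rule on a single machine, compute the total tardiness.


Sort by due date (EDD order): [(5, 6), (9, 13), (4, 17)]
Compute completion times and tardiness:
  Job 1: p=5, d=6, C=5, tardiness=max(0,5-6)=0
  Job 2: p=9, d=13, C=14, tardiness=max(0,14-13)=1
  Job 3: p=4, d=17, C=18, tardiness=max(0,18-17)=1
Total tardiness = 2

2


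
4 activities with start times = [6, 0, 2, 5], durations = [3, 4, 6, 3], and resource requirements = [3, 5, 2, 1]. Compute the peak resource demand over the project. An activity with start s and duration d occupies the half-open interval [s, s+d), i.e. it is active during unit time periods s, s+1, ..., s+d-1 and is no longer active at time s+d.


Each activity i is active on [start_i, start_i + duration_i).
Compute total resource usage per time slot:
  t=0: active resources = [5], total = 5
  t=1: active resources = [5], total = 5
  t=2: active resources = [5, 2], total = 7
  t=3: active resources = [5, 2], total = 7
  t=4: active resources = [2], total = 2
  t=5: active resources = [2, 1], total = 3
  t=6: active resources = [3, 2, 1], total = 6
  t=7: active resources = [3, 2, 1], total = 6
  t=8: active resources = [3], total = 3
Peak resource demand = 7

7


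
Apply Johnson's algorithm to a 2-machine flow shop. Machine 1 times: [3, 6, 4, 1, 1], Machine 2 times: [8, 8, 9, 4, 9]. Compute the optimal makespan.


Apply Johnson's rule:
  Group 1 (a <= b): [(4, 1, 4), (5, 1, 9), (1, 3, 8), (3, 4, 9), (2, 6, 8)]
  Group 2 (a > b): []
Optimal job order: [4, 5, 1, 3, 2]
Schedule:
  Job 4: M1 done at 1, M2 done at 5
  Job 5: M1 done at 2, M2 done at 14
  Job 1: M1 done at 5, M2 done at 22
  Job 3: M1 done at 9, M2 done at 31
  Job 2: M1 done at 15, M2 done at 39
Makespan = 39

39


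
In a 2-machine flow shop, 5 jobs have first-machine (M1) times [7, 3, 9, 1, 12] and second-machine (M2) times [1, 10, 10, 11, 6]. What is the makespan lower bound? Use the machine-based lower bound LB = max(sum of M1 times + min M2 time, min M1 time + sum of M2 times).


LB1 = sum(M1 times) + min(M2 times) = 32 + 1 = 33
LB2 = min(M1 times) + sum(M2 times) = 1 + 38 = 39
Lower bound = max(LB1, LB2) = max(33, 39) = 39

39


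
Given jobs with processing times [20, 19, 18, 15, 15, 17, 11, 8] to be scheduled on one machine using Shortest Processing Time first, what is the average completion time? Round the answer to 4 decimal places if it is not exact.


Sort jobs by processing time (SPT order): [8, 11, 15, 15, 17, 18, 19, 20]
Compute completion times sequentially:
  Job 1: processing = 8, completes at 8
  Job 2: processing = 11, completes at 19
  Job 3: processing = 15, completes at 34
  Job 4: processing = 15, completes at 49
  Job 5: processing = 17, completes at 66
  Job 6: processing = 18, completes at 84
  Job 7: processing = 19, completes at 103
  Job 8: processing = 20, completes at 123
Sum of completion times = 486
Average completion time = 486/8 = 60.75

60.75


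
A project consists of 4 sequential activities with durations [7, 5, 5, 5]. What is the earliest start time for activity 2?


Activity 2 starts after activities 1 through 1 complete.
Predecessor durations: [7]
ES = 7 = 7

7


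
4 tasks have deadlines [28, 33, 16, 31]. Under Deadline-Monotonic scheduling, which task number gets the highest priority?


Sort tasks by relative deadline (ascending):
  Task 3: deadline = 16
  Task 1: deadline = 28
  Task 4: deadline = 31
  Task 2: deadline = 33
Priority order (highest first): [3, 1, 4, 2]
Highest priority task = 3

3


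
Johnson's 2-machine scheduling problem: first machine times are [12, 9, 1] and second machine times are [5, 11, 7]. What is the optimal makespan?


Apply Johnson's rule:
  Group 1 (a <= b): [(3, 1, 7), (2, 9, 11)]
  Group 2 (a > b): [(1, 12, 5)]
Optimal job order: [3, 2, 1]
Schedule:
  Job 3: M1 done at 1, M2 done at 8
  Job 2: M1 done at 10, M2 done at 21
  Job 1: M1 done at 22, M2 done at 27
Makespan = 27

27


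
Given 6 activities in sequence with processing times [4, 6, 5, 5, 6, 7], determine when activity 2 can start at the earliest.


Activity 2 starts after activities 1 through 1 complete.
Predecessor durations: [4]
ES = 4 = 4

4


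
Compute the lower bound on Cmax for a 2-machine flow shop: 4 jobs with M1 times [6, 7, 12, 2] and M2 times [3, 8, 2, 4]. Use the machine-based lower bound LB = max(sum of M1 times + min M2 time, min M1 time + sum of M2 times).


LB1 = sum(M1 times) + min(M2 times) = 27 + 2 = 29
LB2 = min(M1 times) + sum(M2 times) = 2 + 17 = 19
Lower bound = max(LB1, LB2) = max(29, 19) = 29

29


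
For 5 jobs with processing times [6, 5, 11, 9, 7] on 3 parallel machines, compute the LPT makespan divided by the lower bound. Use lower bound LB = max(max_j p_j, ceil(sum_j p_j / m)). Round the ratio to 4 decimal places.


LPT order: [11, 9, 7, 6, 5]
Machine loads after assignment: [11, 14, 13]
LPT makespan = 14
Lower bound = max(max_job, ceil(total/3)) = max(11, 13) = 13
Ratio = 14 / 13 = 1.0769

1.0769


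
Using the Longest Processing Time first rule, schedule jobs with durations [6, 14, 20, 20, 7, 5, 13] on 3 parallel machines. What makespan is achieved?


Sort jobs in decreasing order (LPT): [20, 20, 14, 13, 7, 6, 5]
Assign each job to the least loaded machine:
  Machine 1: jobs [20, 7], load = 27
  Machine 2: jobs [20, 6, 5], load = 31
  Machine 3: jobs [14, 13], load = 27
Makespan = max load = 31

31


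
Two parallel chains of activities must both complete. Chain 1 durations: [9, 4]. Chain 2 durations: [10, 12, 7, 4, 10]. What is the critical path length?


Path A total = 9 + 4 = 13
Path B total = 10 + 12 + 7 + 4 + 10 = 43
Critical path = longest path = max(13, 43) = 43

43


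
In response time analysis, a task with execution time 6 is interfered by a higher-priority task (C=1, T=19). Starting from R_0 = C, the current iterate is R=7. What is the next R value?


R_next = C + ceil(R_prev / T_hp) * C_hp
ceil(7 / 19) = ceil(0.3684) = 1
Interference = 1 * 1 = 1
R_next = 6 + 1 = 7
R_next = R_prev, so the iteration has converged (response time = 7).

7


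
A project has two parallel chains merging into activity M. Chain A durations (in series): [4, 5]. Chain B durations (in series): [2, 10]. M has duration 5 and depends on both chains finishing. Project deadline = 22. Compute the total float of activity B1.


Forward pass: ES(B1) = sum of predecessors on chain B = 0
EF = ES + duration = 0 + 2 = 2
Backward pass: LF(M) = deadline = 22; LS(M) = 22 - 5 = 17
LF(B1) = LS(M) - sum(successors on chain B) = 17 - 10 = 7
LS = LF - duration = 7 - 2 = 5
Total float = LS - ES = 5 - 0 = 5

5


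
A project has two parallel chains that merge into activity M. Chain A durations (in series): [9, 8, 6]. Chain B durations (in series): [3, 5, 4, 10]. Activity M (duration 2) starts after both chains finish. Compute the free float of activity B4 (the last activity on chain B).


ES(B4) = sum of predecessors on chain B = 12
EF(B4) = ES + duration = 12 + 10 = 22
Successor of B4 is M. ES(M) = max(sum(A), sum(B)) = max(23, 22) = 23
Free float = ES(successor) - EF(current) = 23 - 22 = 1

1


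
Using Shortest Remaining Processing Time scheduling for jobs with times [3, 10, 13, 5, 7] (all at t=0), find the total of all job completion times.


Since all jobs arrive at t=0, SRPT equals SPT ordering.
SPT order: [3, 5, 7, 10, 13]
Completion times:
  Job 1: p=3, C=3
  Job 2: p=5, C=8
  Job 3: p=7, C=15
  Job 4: p=10, C=25
  Job 5: p=13, C=38
Total completion time = 3 + 8 + 15 + 25 + 38 = 89

89


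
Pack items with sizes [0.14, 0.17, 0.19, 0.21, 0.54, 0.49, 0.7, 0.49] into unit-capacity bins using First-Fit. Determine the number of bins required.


Place items sequentially using First-Fit:
  Item 0.14 -> new Bin 1
  Item 0.17 -> Bin 1 (now 0.31)
  Item 0.19 -> Bin 1 (now 0.5)
  Item 0.21 -> Bin 1 (now 0.71)
  Item 0.54 -> new Bin 2
  Item 0.49 -> new Bin 3
  Item 0.7 -> new Bin 4
  Item 0.49 -> Bin 3 (now 0.98)
Total bins used = 4

4


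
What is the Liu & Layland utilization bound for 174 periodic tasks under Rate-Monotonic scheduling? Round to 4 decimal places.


Compute 2^(1/174) = 1.0039915496
Subtract 1: 1.0039915496 - 1 = 0.0039915496
Multiply by n: 174 * 0.0039915496 = 0.6945296304
Round to 4 dp: 0.6945

0.6945


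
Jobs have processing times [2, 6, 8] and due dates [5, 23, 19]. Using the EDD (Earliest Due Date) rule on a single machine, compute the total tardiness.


Sort by due date (EDD order): [(2, 5), (8, 19), (6, 23)]
Compute completion times and tardiness:
  Job 1: p=2, d=5, C=2, tardiness=max(0,2-5)=0
  Job 2: p=8, d=19, C=10, tardiness=max(0,10-19)=0
  Job 3: p=6, d=23, C=16, tardiness=max(0,16-23)=0
Total tardiness = 0

0


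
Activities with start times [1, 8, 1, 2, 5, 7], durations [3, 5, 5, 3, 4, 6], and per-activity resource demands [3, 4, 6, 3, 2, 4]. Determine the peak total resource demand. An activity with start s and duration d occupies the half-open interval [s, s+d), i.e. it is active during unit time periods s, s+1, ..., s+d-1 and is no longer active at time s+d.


Each activity i is active on [start_i, start_i + duration_i).
Compute total resource usage per time slot:
  t=0: active resources = [], total = 0
  t=1: active resources = [3, 6], total = 9
  t=2: active resources = [3, 6, 3], total = 12
  t=3: active resources = [3, 6, 3], total = 12
  t=4: active resources = [6, 3], total = 9
  t=5: active resources = [6, 2], total = 8
  t=6: active resources = [2], total = 2
  t=7: active resources = [2, 4], total = 6
  t=8: active resources = [4, 2, 4], total = 10
  t=9: active resources = [4, 4], total = 8
  t=10: active resources = [4, 4], total = 8
  t=11: active resources = [4, 4], total = 8
  t=12: active resources = [4, 4], total = 8
Peak resource demand = 12

12


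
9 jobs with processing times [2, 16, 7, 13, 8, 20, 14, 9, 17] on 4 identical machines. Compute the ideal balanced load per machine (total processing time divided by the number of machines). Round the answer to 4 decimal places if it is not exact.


Total processing time = 2 + 16 + 7 + 13 + 8 + 20 + 14 + 9 + 17 = 106
Number of machines = 4
Ideal balanced load = 106 / 4 = 26.5

26.5
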